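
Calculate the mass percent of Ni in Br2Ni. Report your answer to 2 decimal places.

Molar mass = 2(79.90) + 1(58.69) = 218.490 g/mol
Mass of Ni per mole = 1 × 58.69 = 58.690 g
% Ni = 58.690 / 218.490 × 100 = 26.86%

26.86%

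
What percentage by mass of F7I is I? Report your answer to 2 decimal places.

48.83%

Molar mass = 7(19.00) + 1(126.90) = 259.900 g/mol
Mass of I per mole = 1 × 126.90 = 126.900 g
% I = 126.900 / 259.900 × 100 = 48.83%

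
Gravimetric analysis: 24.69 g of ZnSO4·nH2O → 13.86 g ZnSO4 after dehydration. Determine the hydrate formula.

Mass of water lost = 24.69 − 13.86 = 10.83 g → 10.83 / 18.02 = 0.601 mol H2O
Molar mass of ZnSO4 = 161.45 g/mol → mol ZnSO4 = 13.86 / 161.45 = 0.08585
n = 0.601 / 0.08585 = 7.00 ≈ 7 → ZnSO4·7H2O

ZnSO4·7H2O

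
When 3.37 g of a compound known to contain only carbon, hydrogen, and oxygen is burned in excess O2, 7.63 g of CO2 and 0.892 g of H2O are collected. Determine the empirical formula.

C7H4O3

mol C = 7.63 / 44.01 = 0.1734; mass C = 0.1734 × 12.01 = 2.082 g
mol H = 2 × (0.892 / 18.02) = 0.09900; mass H = 0.09900 × 1.008 = 0.09979 g
mass O = 3.37 − (2.182) = 1.188 g → mol O = 0.07425
Divide by the smallest (0.07425 mol O): C 2.335, H 1.333, O 1.000
×3: C 7.00, H 4.00, O 3.00 → C7H4O3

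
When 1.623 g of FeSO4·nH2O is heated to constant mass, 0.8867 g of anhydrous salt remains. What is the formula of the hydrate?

Mass of water lost = 1.623 − 0.8867 = 0.7363 g → 0.7363 / 18.02 = 0.04086 mol H2O
Molar mass of FeSO4 = 151.92 g/mol → mol FeSO4 = 0.8867 / 151.92 = 0.005837
n = 0.04086 / 0.005837 = 7.00 ≈ 7 → FeSO4·7H2O

FeSO4·7H2O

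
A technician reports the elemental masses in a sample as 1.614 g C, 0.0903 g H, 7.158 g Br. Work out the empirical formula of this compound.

n(C) = 1.614/12.01 = 0.1344, n(H) = 0.0903/1.008 = 0.08958, n(Br) = 7.158/79.90 = 0.08959
Ratios (÷ 0.08958): C 1.500, H 1.000, Br 1.000
Multiply by 2: C 3.00, H 2.00, Br 2.00 → C3H2Br2

C3H2Br2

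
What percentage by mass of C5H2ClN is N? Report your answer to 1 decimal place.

Molar mass = 5(12.01) + 2(1.008) + 1(35.45) + 1(14.01) = 111.526 g/mol
Mass of N per mole = 1 × 14.01 = 14.010 g
% N = 14.010 / 111.526 × 100 = 12.6%

12.6%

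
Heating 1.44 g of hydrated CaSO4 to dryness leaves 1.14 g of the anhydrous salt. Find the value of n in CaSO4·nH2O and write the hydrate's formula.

Mass of water lost = 1.44 − 1.14 = 0.3 g → 0.3 / 18.02 = 0.01665 mol H2O
Molar mass of CaSO4 = 136.15 g/mol → mol CaSO4 = 1.14 / 136.15 = 0.008373
n = 0.01665 / 0.008373 = 1.99 ≈ 2 → CaSO4·2H2O

CaSO4·2H2O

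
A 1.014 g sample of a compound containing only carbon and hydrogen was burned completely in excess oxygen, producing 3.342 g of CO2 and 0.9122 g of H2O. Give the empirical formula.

mol C = 3.342 / 44.01 = 0.07594; mass C = 0.07594 × 12.01 = 0.9120 g
mol H = 2 × (0.9122 / 18.02) = 0.1012; mass H = 0.1012 × 1.008 = 0.1021 g
Divide by the smallest (0.07594 mol C): C 1.000, H 1.333
×3: C 3.00, H 4.00 → C3H4

C3H4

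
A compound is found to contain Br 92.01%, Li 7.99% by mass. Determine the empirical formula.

Assume 100 g: 92.01 g Br, 7.99 g Li.
n(Br) = 92.01/79.90 = 1.152, n(Li) = 7.99/6.94 = 1.151
Divide by the smallest (1.151 mol Li): Br 1.000, Li 1.000
→ BrLi

BrLi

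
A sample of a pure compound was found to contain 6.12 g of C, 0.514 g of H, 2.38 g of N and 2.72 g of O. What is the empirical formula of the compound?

C3H3NO

n(C) = 6.12/12.01 = 0.5096, n(H) = 0.514/1.008 = 0.5099, n(N) = 2.38/14.01 = 0.1699, n(O) = 2.72/16.00 = 0.17
Divide by the smallest (0.1699 mol N): C 3.000, H 3.002, N 1.000, O 1.001
≈ 3:3:1:1 → C3H3NO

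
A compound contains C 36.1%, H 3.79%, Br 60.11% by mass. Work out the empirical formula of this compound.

Assume 100 g: 36.1 g C, 3.79 g H, 60.11 g Br.
Moles — C: 36.1 / 12.01 = 3.006 mol; H: 3.79 / 1.008 = 3.76 mol; Br: 60.11 / 79.90 = 0.7523 mol
Divide by the smallest (0.7523 mol Br): C 3.995, H 4.998, Br 1.000
Ratio ≈ 4:5:1, so the empirical formula is C4H5Br

C4H5Br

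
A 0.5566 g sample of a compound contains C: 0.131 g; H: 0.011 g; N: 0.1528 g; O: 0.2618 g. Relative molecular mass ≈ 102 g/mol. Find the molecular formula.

n(C) = 0.131/12.01 = 0.01091, n(H) = 0.011/1.008 = 0.01091, n(N) = 0.1528/14.01 = 0.01091, n(O) = 0.2618/16.00 = 0.01636
Divide by the smallest (0.01091 mol N): C 1.000, H 1.001, N 1.000, O 1.500
Multiply by 2: C 2.00, H 2.00, N 2.00, O 3.00 → C2H2N2O3
Empirical-formula mass = 102.06 g/mol
n = 102 / 102.06 = 1.00 ≈ 1
Molecular formula = empirical formula = C2H2N2O3

C2H2N2O3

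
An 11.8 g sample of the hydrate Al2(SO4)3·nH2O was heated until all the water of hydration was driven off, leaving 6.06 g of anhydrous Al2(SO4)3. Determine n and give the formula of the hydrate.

Al2(SO4)3·18H2O

Mass of water lost = 11.8 − 6.06 = 5.74 g → 5.74 / 18.02 = 0.3185 mol H2O
Molar mass of Al2(SO4)3 = 342.17 g/mol → mol Al2(SO4)3 = 6.06 / 342.17 = 0.01771
n = 0.3185 / 0.01771 = 17.99 ≈ 18 → Al2(SO4)3·18H2O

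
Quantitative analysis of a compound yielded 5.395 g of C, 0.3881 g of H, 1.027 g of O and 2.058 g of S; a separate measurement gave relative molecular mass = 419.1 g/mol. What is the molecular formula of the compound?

n(C) = 5.395/12.01 = 0.4492, n(H) = 0.3881/1.008 = 0.385, n(O) = 1.027/16.00 = 0.06419, n(S) = 2.058/32.07 = 0.06417
Divide by the smallest (0.06417 mol S): C 7.000, H 6.000, O 1.000, S 1.000
→ C7H6OS
Empirical-formula mass = 138.19 g/mol
n = 419.1 / 138.19 = 3.03 ≈ 3
Molecular formula = (C7H6OS)×3 = C21H18O3S3

C21H18O3S3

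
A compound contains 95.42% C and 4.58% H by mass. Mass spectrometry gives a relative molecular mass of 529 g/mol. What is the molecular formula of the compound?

Assume 100 g: 95.42 g C, 4.58 g H.
C: 95.42 g ÷ 12.01 g/mol = 7.945 mol
H: 4.58 g ÷ 1.008 g/mol = 4.544 mol
Smallest is H at 4.544 mol; normalising gives C 1.749, H 1.000
Multiply by 4: C 6.99, H 4.00 → C7H4
Empirical-formula mass = 88.10 g/mol
n = 529 / 88.10 = 6.00 ≈ 6
Molecular formula = (C7H4)×6 = C42H24

C42H24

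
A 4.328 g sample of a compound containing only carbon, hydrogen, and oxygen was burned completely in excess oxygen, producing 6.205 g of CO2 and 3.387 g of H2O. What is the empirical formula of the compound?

mol C = 6.205 / 44.01 = 0.1410; mass C = 0.1410 × 12.01 = 1.693 g
mol H = 2 × (3.387 / 18.02) = 0.3759; mass H = 0.3759 × 1.008 = 0.3789 g
mass O = 4.328 − (2.072) = 2.256 g → mol O = 0.1410
Ratios (÷ 0.141): C 1.000, H 2.666, O 1.000
×3: C 3.00, H 8.00, O 3.00 → C3H8O3

C3H8O3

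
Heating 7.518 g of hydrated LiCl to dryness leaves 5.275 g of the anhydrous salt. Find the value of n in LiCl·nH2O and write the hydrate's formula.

Mass of water lost = 7.518 − 5.275 = 2.243 g → 2.243 / 18.02 = 0.1245 mol H2O
Molar mass of LiCl = 42.39 g/mol → mol LiCl = 5.275 / 42.39 = 0.1244
n = 0.1245 / 0.1244 = 1.00 ≈ 1 → LiCl·H2O

LiCl·H2O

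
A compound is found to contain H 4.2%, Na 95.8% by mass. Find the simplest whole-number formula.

Assume 100 g: 4.2 g H, 95.8 g Na.
H: 4.2 g ÷ 1.008 g/mol = 4.167 mol
Na: 95.8 g ÷ 22.99 g/mol = 4.167 mol
Ratios (÷ 4.167): H 1.000, Na 1.000
Ratio ≈ 1:1, so the empirical formula is HNa

HNa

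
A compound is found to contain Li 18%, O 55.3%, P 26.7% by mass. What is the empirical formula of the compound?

Assume 100 g: 18 g Li, 55.3 g O, 26.7 g P.
Li: 18 g ÷ 6.94 g/mol = 2.594 mol
O: 55.3 g ÷ 16.00 g/mol = 3.456 mol
P: 26.7 g ÷ 30.97 g/mol = 0.8621 mol
Ratios (÷ 0.8621): Li 3.008, O 4.009, P 1.000
→ Li3O4P

Li3O4P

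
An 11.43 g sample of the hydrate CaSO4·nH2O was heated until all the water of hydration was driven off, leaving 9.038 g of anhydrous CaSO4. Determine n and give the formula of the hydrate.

Mass of water lost = 11.43 − 9.038 = 2.392 g → 2.392 / 18.02 = 0.1327 mol H2O
Molar mass of CaSO4 = 136.15 g/mol → mol CaSO4 = 9.038 / 136.15 = 0.06638
n = 0.1327 / 0.06638 = 2.00 ≈ 2 → CaSO4·2H2O

CaSO4·2H2O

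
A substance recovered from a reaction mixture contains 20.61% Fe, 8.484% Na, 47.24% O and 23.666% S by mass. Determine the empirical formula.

Assume 100 g: 20.61 g Fe, 8.484 g Na, 47.24 g O, 23.666 g S.
Moles — Fe: 20.61 / 55.85 = 0.369 mol; Na: 8.484 / 22.99 = 0.369 mol; O: 47.24 / 16.00 = 2.953 mol; S: 23.666 / 32.07 = 0.7379 mol
Smallest is Fe at 0.369 mol; normalising gives Fe 1.000, Na 1.000, O 8.001, S 2.000
Ratio ≈ 1:1:8:2, so the empirical formula is FeNaO8S2

FeNaO8S2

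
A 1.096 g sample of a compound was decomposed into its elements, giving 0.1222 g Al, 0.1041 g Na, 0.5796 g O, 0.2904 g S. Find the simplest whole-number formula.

AlNaO8S2

n(Al) = 0.1222/26.98 = 0.004529, n(Na) = 0.1041/22.99 = 0.004528, n(O) = 0.5796/16.00 = 0.03623, n(S) = 0.2904/32.07 = 0.009055
Smallest is Na at 0.004528 mol; normalising gives Al 1.000, Na 1.000, O 8.000, S 2.000
Ratio ≈ 1:1:8:2, so the empirical formula is AlNaO8S2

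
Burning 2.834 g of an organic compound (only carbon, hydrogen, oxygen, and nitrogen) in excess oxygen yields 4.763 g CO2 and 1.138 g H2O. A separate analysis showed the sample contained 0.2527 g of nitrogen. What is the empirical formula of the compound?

mol C = 4.763 / 44.01 = 0.1082; mass C = 0.1082 × 12.01 = 1.300 g
mol H = 2 × (1.138 / 18.02) = 0.1263; mass H = 0.1263 × 1.008 = 0.1273 g
mol N = 0.2527 / 14.01 = 0.01804
mass O = 2.834 − (1.680) = 1.154 g → mol O = 0.07214
Divide by the smallest (0.01804 mol N): C 6.000, H 7.002, N 1.000, O 3.999
≈ 6:7:1:4 → C6H7NO4

C6H7NO4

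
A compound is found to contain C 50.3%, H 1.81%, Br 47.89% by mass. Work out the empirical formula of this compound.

C7H3Br

Assume 100 g: 50.3 g C, 1.81 g H, 47.89 g Br.
Moles — C: 50.3 / 12.01 = 4.188 mol; H: 1.81 / 1.008 = 1.796 mol; Br: 47.89 / 79.90 = 0.5994 mol
Ratios (÷ 0.5994): C 6.988, H 2.996, Br 1.000
Ratio ≈ 7:3:1, so the empirical formula is C7H3Br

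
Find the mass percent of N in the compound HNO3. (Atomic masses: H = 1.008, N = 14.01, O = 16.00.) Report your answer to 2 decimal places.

22.23%

Molar mass = 1(1.008) + 1(14.01) + 3(16.00) = 63.018 g/mol
Mass of N per mole = 1 × 14.01 = 14.010 g
% N = 14.010 / 63.018 × 100 = 22.23%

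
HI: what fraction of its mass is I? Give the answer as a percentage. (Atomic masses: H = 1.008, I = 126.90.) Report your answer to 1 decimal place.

99.2%

Molar mass = 1(1.008) + 1(126.90) = 127.908 g/mol
Mass of I per mole = 1 × 126.90 = 126.900 g
% I = 126.900 / 127.908 × 100 = 99.2%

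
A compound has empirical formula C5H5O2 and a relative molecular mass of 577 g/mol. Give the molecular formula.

Empirical-formula mass = 97.09 g/mol
n = 577 / 97.09 = 5.94 ≈ 6
Molecular formula = (C5H5O2)6 = C30H30O12

C30H30O12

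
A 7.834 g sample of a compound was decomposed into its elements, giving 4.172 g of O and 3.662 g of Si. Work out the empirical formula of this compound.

Moles — O: 4.172 / 16.00 = 0.2607 mol; Si: 3.662 / 28.09 = 0.1304 mol
Ratios (÷ 0.1304): O 2.000, Si 1.000
→ O2Si

O2Si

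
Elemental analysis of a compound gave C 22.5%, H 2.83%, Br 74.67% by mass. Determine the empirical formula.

Assume 100 g: 22.5 g C, 2.83 g H, 74.67 g Br.
C: 22.5 g ÷ 12.01 g/mol = 1.873 mol
H: 2.83 g ÷ 1.008 g/mol = 2.808 mol
Br: 74.67 g ÷ 79.90 g/mol = 0.9345 mol
Divide by the smallest (0.9345 mol Br): C 2.005, H 3.004, Br 1.000
Ratio ≈ 2:3:1, so the empirical formula is C2H3Br

C2H3Br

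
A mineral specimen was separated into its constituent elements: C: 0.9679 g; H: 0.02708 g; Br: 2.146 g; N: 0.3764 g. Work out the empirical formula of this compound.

C3HBrN

C: 0.9679 g ÷ 12.01 g/mol = 0.08059 mol
H: 0.02708 g ÷ 1.008 g/mol = 0.02687 mol
Br: 2.146 g ÷ 79.90 g/mol = 0.02686 mol
N: 0.3764 g ÷ 14.01 g/mol = 0.02687 mol
Smallest is Br at 0.02686 mol; normalising gives C 3.001, H 1.000, Br 1.000, N 1.000
→ C3HBrN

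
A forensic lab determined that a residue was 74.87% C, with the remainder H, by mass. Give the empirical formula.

Assume 100 g: 74.87 g C, 25.13 g H.
Moles — C: 74.87 / 12.01 = 6.234 mol; H: 25.13 / 1.008 = 24.93 mol
Smallest is C at 6.234 mol; normalising gives C 1.000, H 3.999
Ratio ≈ 1:4, so the empirical formula is CH4

CH4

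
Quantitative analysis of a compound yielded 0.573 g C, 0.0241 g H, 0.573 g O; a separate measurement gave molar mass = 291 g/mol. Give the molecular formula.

C: 0.573 g ÷ 12.01 g/mol = 0.04771 mol
H: 0.0241 g ÷ 1.008 g/mol = 0.02391 mol
O: 0.573 g ÷ 16.00 g/mol = 0.03581 mol
Smallest is H at 0.02391 mol; normalising gives C 1.996, H 1.000, O 1.498
×2: C 3.99, H 2.00, O 3.00 → C4H2O3
Empirical-formula mass = 98.06 g/mol
n = 291 / 98.06 = 2.97 ≈ 3
Molecular formula = (C4H2O3)×3 = C12H6O9

C12H6O9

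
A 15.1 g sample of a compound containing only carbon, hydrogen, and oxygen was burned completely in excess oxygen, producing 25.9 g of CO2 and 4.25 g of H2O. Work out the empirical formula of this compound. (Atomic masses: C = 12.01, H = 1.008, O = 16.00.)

C5H4O4

mol C = 25.9 / 44.01 = 0.5885; mass C = 0.5885 × 12.01 = 7.068 g
mol H = 2 × (4.25 / 18.02) = 0.4717; mass H = 0.4717 × 1.008 = 0.4755 g
mass O = 15.1 − (7.543) = 7.557 g → mol O = 0.4723
Divide by the smallest (0.4717 mol H): C 1.248, H 1.000, O 1.001
Scaling by 4: C 4.99, H 4.00, O 4.01 → C5H4O4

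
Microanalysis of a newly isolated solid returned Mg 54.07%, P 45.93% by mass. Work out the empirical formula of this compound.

Mg3P2

Assume 100 g: 54.07 g Mg, 45.93 g P.
Moles — Mg: 54.07 / 24.31 = 2.224 mol; P: 45.93 / 30.97 = 1.483 mol
Divide by the smallest (1.483 mol P): Mg 1.500, P 1.000
×2: Mg 3.00, P 2.00 → Mg3P2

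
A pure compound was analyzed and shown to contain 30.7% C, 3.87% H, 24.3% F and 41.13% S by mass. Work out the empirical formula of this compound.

C2H3FS

Assume 100 g: 30.7 g C, 3.87 g H, 24.3 g F, 41.13 g S.
C: 30.7 g ÷ 12.01 g/mol = 2.556 mol
H: 3.87 g ÷ 1.008 g/mol = 3.839 mol
F: 24.3 g ÷ 19.00 g/mol = 1.279 mol
S: 41.13 g ÷ 32.07 g/mol = 1.283 mol
Divide by the smallest (1.279 mol F): C 1.999, H 3.002, F 1.000, S 1.003
→ C2H3FS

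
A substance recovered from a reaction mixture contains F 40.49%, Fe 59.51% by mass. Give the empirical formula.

Assume 100 g: 40.49 g F, 59.51 g Fe.
F: 40.49 g ÷ 19.00 g/mol = 2.131 mol
Fe: 59.51 g ÷ 55.85 g/mol = 1.066 mol
Smallest is Fe at 1.066 mol; normalising gives F 2.000, Fe 1.000
Ratio ≈ 2:1, so the empirical formula is F2Fe

F2Fe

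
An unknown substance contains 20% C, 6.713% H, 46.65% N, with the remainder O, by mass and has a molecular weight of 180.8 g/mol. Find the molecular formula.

C3H12N6O3

Assume 100 g: 20 g C, 6.713 g H, 46.65 g N, 26.637 g O.
n(C) = 20/12.01 = 1.665, n(H) = 6.713/1.008 = 6.66, n(N) = 46.65/14.01 = 3.33, n(O) = 26.637/16.00 = 1.665
Ratios (÷ 1.665): C 1.000, H 4.000, N 2.000, O 1.000
→ CH4N2O
Empirical-formula mass = 60.06 g/mol
n = 180.8 / 60.06 = 3.01 ≈ 3
Molecular formula = (CH4N2O)×3 = C3H12N6O3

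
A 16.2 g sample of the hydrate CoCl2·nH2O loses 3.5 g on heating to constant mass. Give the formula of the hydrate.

CoCl2·2H2O

Mass of anhydrous CoCl2 = 16.2 − 3.5 = 12.7 g
mol H2O = 3.5 / 18.02 = 0.1942
Molar mass of CoCl2 = 129.83 g/mol → mol CoCl2 = 12.7 / 129.83 = 0.09782
n = 0.1942 / 0.09782 = 1.99 ≈ 2 → CoCl2·2H2O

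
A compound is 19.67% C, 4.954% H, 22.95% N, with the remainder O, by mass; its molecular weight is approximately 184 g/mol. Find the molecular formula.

C3H9N3O6

Assume 100 g: 19.67 g C, 4.954 g H, 22.95 g N, 52.426 g O.
n(C) = 19.67/12.01 = 1.638, n(H) = 4.954/1.008 = 4.915, n(N) = 22.95/14.01 = 1.638, n(O) = 52.426/16.00 = 3.277
Smallest is C at 1.638 mol; normalising gives C 1.000, H 3.001, N 1.000, O 2.001
≈ 1:3:1:2 → CH3NO2
Empirical-formula mass = 61.04 g/mol
n = 184 / 61.04 = 3.01 ≈ 3
Molecular formula = (CH3NO2)×3 = C3H9N3O6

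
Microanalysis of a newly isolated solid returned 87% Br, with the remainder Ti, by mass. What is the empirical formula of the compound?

Br4Ti

Assume 100 g: 87 g Br, 13 g Ti.
Moles — Br: 87 / 79.90 = 1.089 mol; Ti: 13 / 47.87 = 0.2716 mol
Smallest is Ti at 0.2716 mol; normalising gives Br 4.010, Ti 1.000
Ratio ≈ 4:1, so the empirical formula is Br4Ti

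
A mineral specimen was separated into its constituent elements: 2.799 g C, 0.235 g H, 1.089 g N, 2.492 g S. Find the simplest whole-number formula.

C: 2.799 g ÷ 12.01 g/mol = 0.2331 mol
H: 0.235 g ÷ 1.008 g/mol = 0.2331 mol
N: 1.089 g ÷ 14.01 g/mol = 0.07773 mol
S: 2.492 g ÷ 32.07 g/mol = 0.07771 mol
Smallest is S at 0.07771 mol; normalising gives C 2.999, H 3.000, N 1.000, S 1.000
Ratio ≈ 3:3:1:1, so the empirical formula is C3H3NS

C3H3NS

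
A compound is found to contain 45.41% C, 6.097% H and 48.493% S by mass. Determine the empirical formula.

C5H8S2

Assume 100 g: 45.41 g C, 6.097 g H, 48.493 g S.
C: 45.41 g ÷ 12.01 g/mol = 3.781 mol
H: 6.097 g ÷ 1.008 g/mol = 6.049 mol
S: 48.493 g ÷ 32.07 g/mol = 1.512 mol
Smallest is S at 1.512 mol; normalising gives C 2.501, H 4.000, S 1.000
Multiply by 2: C 5.00, H 8.00, S 2.00 → C5H8S2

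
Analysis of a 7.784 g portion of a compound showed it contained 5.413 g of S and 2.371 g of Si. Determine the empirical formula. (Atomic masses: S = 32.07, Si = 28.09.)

S: 5.413 g ÷ 32.07 g/mol = 0.1688 mol
Si: 2.371 g ÷ 28.09 g/mol = 0.08441 mol
Divide by the smallest (0.08441 mol Si): S 2.000, Si 1.000
≈ 2:1 → S2Si

S2Si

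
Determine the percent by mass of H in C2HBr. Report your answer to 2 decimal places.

0.96%

Molar mass = 2(12.01) + 1(1.008) + 1(79.90) = 104.928 g/mol
Mass of H per mole = 1 × 1.008 = 1.008 g
% H = 1.008 / 104.928 × 100 = 0.96%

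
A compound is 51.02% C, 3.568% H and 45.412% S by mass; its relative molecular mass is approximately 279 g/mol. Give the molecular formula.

Assume 100 g: 51.02 g C, 3.568 g H, 45.412 g S.
Moles — C: 51.02 / 12.01 = 4.248 mol; H: 3.568 / 1.008 = 3.54 mol; S: 45.412 / 32.07 = 1.416 mol
Divide by the smallest (1.416 mol S): C 3.000, H 2.500, S 1.000
Multiply by 2: C 6.00, H 5.00, S 2.00 → C6H5S2
Empirical-formula mass = 141.24 g/mol
n = 279 / 141.24 = 1.98 ≈ 2
Molecular formula = (C6H5S2)×2 = C12H10S4

C12H10S4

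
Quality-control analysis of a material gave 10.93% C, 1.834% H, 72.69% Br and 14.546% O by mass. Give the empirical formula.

CH2BrO

Assume 100 g: 10.93 g C, 1.834 g H, 72.69 g Br, 14.546 g O.
C: 10.93 g ÷ 12.01 g/mol = 0.9101 mol
H: 1.834 g ÷ 1.008 g/mol = 1.819 mol
Br: 72.69 g ÷ 79.90 g/mol = 0.9098 mol
O: 14.546 g ÷ 16.00 g/mol = 0.9091 mol
Divide by the smallest (0.9091 mol O): C 1.001, H 2.001, Br 1.001, O 1.000
Ratio ≈ 1:2:1:1, so the empirical formula is CH2BrO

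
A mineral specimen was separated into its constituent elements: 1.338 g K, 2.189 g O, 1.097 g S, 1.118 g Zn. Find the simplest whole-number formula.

K2O8S2Zn

Moles — K: 1.338 / 39.10 = 0.03422 mol; O: 2.189 / 16.00 = 0.1368 mol; S: 1.097 / 32.07 = 0.03421 mol; Zn: 1.118 / 65.38 = 0.0171 mol
Smallest is Zn at 0.0171 mol; normalising gives K 2.001, O 8.001, S 2.000, Zn 1.000
Ratio ≈ 2:8:2:1, so the empirical formula is K2O8S2Zn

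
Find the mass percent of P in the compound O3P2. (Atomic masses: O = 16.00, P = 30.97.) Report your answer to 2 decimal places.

56.34%

Molar mass = 3(16.00) + 2(30.97) = 109.940 g/mol
Mass of P per mole = 2 × 30.97 = 61.940 g
% P = 61.940 / 109.940 × 100 = 56.34%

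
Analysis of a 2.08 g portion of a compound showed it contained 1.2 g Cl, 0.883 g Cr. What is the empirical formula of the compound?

Cl2Cr

n(Cl) = 1.2/35.45 = 0.03385, n(Cr) = 0.883/52.00 = 0.01698
Ratios (÷ 0.01698): Cl 1.993, Cr 1.000
Ratio ≈ 2:1, so the empirical formula is Cl2Cr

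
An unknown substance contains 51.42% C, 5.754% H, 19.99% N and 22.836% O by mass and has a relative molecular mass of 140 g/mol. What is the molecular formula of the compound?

C6H8N2O2

Assume 100 g: 51.42 g C, 5.754 g H, 19.99 g N, 22.836 g O.
Moles — C: 51.42 / 12.01 = 4.281 mol; H: 5.754 / 1.008 = 5.708 mol; N: 19.99 / 14.01 = 1.427 mol; O: 22.836 / 16.00 = 1.427 mol
Smallest is N at 1.427 mol; normalising gives C 3.001, H 4.001, N 1.000, O 1.000
→ C3H4NO
Empirical-formula mass = 70.07 g/mol
n = 140 / 70.07 = 2.00 ≈ 2
Molecular formula = (C3H4NO)×2 = C6H8N2O2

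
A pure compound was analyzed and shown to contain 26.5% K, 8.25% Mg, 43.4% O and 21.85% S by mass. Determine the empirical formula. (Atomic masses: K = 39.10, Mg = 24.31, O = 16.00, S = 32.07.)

K2MgO8S2

Assume 100 g: 26.5 g K, 8.25 g Mg, 43.4 g O, 21.85 g S.
Moles — K: 26.5 / 39.10 = 0.6777 mol; Mg: 8.25 / 24.31 = 0.3394 mol; O: 43.4 / 16.00 = 2.712 mol; S: 21.85 / 32.07 = 0.6813 mol
Divide by the smallest (0.3394 mol Mg): K 1.997, Mg 1.000, O 7.993, S 2.008
→ K2MgO8S2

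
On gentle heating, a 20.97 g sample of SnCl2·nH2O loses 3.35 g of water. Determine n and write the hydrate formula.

SnCl2·2H2O

Mass of anhydrous SnCl2 = 20.97 − 3.35 = 17.62 g
mol H2O = 3.35 / 18.02 = 0.1859
Molar mass of SnCl2 = 189.61 g/mol → mol SnCl2 = 17.62 / 189.61 = 0.09293
n = 0.1859 / 0.09293 = 2.00 ≈ 2 → SnCl2·2H2O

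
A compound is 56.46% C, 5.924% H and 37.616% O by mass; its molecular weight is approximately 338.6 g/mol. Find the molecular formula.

Assume 100 g: 56.46 g C, 5.924 g H, 37.616 g O.
C: 56.46 g ÷ 12.01 g/mol = 4.701 mol
H: 5.924 g ÷ 1.008 g/mol = 5.877 mol
O: 37.616 g ÷ 16.00 g/mol = 2.351 mol
Divide by the smallest (2.351 mol O): C 2.000, H 2.500, O 1.000
Scaling by 2: C 4.00, H 5.00, O 2.00 → C4H5O2
Empirical-formula mass = 85.08 g/mol
n = 338.6 / 85.08 = 3.98 ≈ 4
Molecular formula = (C4H5O2)×4 = C16H20O8

C16H20O8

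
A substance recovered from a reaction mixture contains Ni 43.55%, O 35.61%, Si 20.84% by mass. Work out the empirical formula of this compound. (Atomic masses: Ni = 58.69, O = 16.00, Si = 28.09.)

Assume 100 g: 43.55 g Ni, 35.61 g O, 20.84 g Si.
n(Ni) = 43.55/58.69 = 0.742, n(O) = 35.61/16.00 = 2.226, n(Si) = 20.84/28.09 = 0.7419
Smallest is Si at 0.7419 mol; normalising gives Ni 1.000, O 3.000, Si 1.000
≈ 1:3:1 → NiO3Si

NiO3Si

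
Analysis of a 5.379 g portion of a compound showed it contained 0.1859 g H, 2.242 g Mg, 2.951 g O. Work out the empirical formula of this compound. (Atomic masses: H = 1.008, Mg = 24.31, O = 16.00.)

n(H) = 0.1859/1.008 = 0.1844, n(Mg) = 2.242/24.31 = 0.09223, n(O) = 2.951/16.00 = 0.1844
Divide by the smallest (0.09223 mol Mg): H 2.000, Mg 1.000, O 2.000
Ratio ≈ 2:1:2, so the empirical formula is H2MgO2

H2MgO2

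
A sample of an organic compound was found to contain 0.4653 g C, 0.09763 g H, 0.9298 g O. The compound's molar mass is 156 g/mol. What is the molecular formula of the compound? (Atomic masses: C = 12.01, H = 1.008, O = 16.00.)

C: 0.4653 g ÷ 12.01 g/mol = 0.03874 mol
H: 0.09763 g ÷ 1.008 g/mol = 0.09686 mol
O: 0.9298 g ÷ 16.00 g/mol = 0.05811 mol
Divide by the smallest (0.03874 mol C): C 1.000, H 2.500, O 1.500
Multiply by 2: C 2.00, H 5.00, O 3.00 → C2H5O3
Empirical-formula mass = 77.06 g/mol
n = 156 / 77.06 = 2.02 ≈ 2
Molecular formula = (C2H5O3)×2 = C4H10O6

C4H10O6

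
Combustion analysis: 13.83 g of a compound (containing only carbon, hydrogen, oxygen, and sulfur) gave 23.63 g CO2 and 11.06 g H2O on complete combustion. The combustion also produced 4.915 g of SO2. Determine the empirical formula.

C7H16O3S

mol C = 23.63 / 44.01 = 0.5369; mass C = 0.5369 × 12.01 = 6.448 g
mol H = 2 × (11.06 / 18.02) = 1.228; mass H = 1.228 × 1.008 = 1.237 g
mol S = 4.915 / 64.07 = 0.07671; mass S = 2.460 g
mass O = 13.83 − (10.15) = 3.684 g → mol O = 0.2303
Divide by the smallest (0.07671 mol S): C 6.999, H 16.002, O 3.001, S 1.000
→ C7H16O3S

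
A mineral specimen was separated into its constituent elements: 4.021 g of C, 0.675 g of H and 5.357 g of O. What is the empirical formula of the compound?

n(C) = 4.021/12.01 = 0.3348, n(H) = 0.675/1.008 = 0.6696, n(O) = 5.357/16.00 = 0.3348
Smallest is C at 0.3348 mol; normalising gives C 1.000, H 2.000, O 1.000
Ratio ≈ 1:2:1, so the empirical formula is CH2O

CH2O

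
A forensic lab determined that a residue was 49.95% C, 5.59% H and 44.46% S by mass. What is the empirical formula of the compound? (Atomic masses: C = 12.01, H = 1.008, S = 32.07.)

C3H4S

Assume 100 g: 49.95 g C, 5.59 g H, 44.46 g S.
Moles — C: 49.95 / 12.01 = 4.159 mol; H: 5.59 / 1.008 = 5.546 mol; S: 44.46 / 32.07 = 1.386 mol
Divide by the smallest (1.386 mol S): C 3.000, H 4.000, S 1.000
→ C3H4S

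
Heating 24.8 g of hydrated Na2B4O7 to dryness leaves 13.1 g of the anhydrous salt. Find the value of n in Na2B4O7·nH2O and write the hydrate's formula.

Mass of water lost = 24.8 − 13.1 = 11.7 g → 11.7 / 18.02 = 0.6493 mol H2O
Molar mass of Na2B4O7 = 201.22 g/mol → mol Na2B4O7 = 13.1 / 201.22 = 0.0651
n = 0.6493 / 0.0651 = 9.97 ≈ 10 → Na2B4O7·10H2O

Na2B4O7·10H2O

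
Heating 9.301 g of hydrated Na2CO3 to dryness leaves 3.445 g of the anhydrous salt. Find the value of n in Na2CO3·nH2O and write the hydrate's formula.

Na2CO3·10H2O

Mass of water lost = 9.301 − 3.445 = 5.856 g → 5.856 / 18.02 = 0.325 mol H2O
Molar mass of Na2CO3 = 105.99 g/mol → mol Na2CO3 = 3.445 / 105.99 = 0.0325
n = 0.325 / 0.0325 = 10.00 ≈ 10 → Na2CO3·10H2O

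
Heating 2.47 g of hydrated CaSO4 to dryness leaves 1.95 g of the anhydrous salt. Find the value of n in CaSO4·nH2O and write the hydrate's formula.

Mass of water lost = 2.47 − 1.95 = 0.52 g → 0.52 / 18.02 = 0.02886 mol H2O
Molar mass of CaSO4 = 136.15 g/mol → mol CaSO4 = 1.95 / 136.15 = 0.01432
n = 0.02886 / 0.01432 = 2.01 ≈ 2 → CaSO4·2H2O

CaSO4·2H2O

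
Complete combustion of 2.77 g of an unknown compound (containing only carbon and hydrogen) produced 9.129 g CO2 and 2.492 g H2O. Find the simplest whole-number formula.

C3H4

mol C = 9.129 / 44.01 = 0.2074; mass C = 0.2074 × 12.01 = 2.491 g
mol H = 2 × (2.492 / 18.02) = 0.2766; mass H = 0.2766 × 1.008 = 0.2788 g
Ratios (÷ 0.2074): C 1.000, H 1.333
×3: C 3.00, H 4.00 → C3H4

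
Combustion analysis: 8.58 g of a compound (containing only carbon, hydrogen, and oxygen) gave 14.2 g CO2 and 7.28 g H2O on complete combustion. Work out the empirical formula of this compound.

mol C = 14.2 / 44.01 = 0.3227; mass C = 0.3227 × 12.01 = 3.875 g
mol H = 2 × (7.28 / 18.02) = 0.8080; mass H = 0.8080 × 1.008 = 0.8145 g
mass O = 8.58 − (4.690) = 3.890 g → mol O = 0.2432
Divide by the smallest (0.2432 mol O): C 1.327, H 3.323, O 1.000
Scaling by 3: C 3.98, H 9.97, O 3.00 → C4H10O3

C4H10O3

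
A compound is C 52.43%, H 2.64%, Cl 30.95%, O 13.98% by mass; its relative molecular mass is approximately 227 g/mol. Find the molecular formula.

Assume 100 g: 52.43 g C, 2.64 g H, 30.95 g Cl, 13.98 g O.
Moles — C: 52.43 / 12.01 = 4.366 mol; H: 2.64 / 1.008 = 2.619 mol; Cl: 30.95 / 35.45 = 0.8731 mol; O: 13.98 / 16.00 = 0.8738 mol
Ratios (÷ 0.8731): C 5.000, H 3.000, Cl 1.000, O 1.001
Ratio ≈ 5:3:1:1, so the empirical formula is C5H3ClO
Empirical-formula mass = 114.52 g/mol
n = 227 / 114.52 = 1.98 ≈ 2
Molecular formula = (C5H3ClO)×2 = C10H6Cl2O2

C10H6Cl2O2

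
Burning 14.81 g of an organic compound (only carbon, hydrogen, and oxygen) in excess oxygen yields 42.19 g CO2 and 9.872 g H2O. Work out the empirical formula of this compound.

mol C = 42.19 / 44.01 = 0.9586; mass C = 0.9586 × 12.01 = 11.51 g
mol H = 2 × (9.872 / 18.02) = 1.096; mass H = 1.096 × 1.008 = 1.104 g
mass O = 14.81 − (12.62) = 2.192 g → mol O = 0.1370
Smallest is O at 0.137 mol; normalising gives C 6.997, H 7.997, O 1.000
→ C7H8O

C7H8O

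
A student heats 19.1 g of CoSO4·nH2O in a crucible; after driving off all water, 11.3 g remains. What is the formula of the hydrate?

CoSO4·6H2O

Mass of water lost = 19.1 − 11.3 = 7.8 g → 7.8 / 18.02 = 0.4329 mol H2O
Molar mass of CoSO4 = 155.00 g/mol → mol CoSO4 = 11.3 / 155.00 = 0.0729
n = 0.4329 / 0.0729 = 5.94 ≈ 6 → CoSO4·6H2O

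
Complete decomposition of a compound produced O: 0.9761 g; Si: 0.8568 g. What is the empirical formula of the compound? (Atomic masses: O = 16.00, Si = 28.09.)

O2Si

n(O) = 0.9761/16.00 = 0.06101, n(Si) = 0.8568/28.09 = 0.0305
Divide by the smallest (0.0305 mol Si): O 2.000, Si 1.000
Ratio ≈ 2:1, so the empirical formula is O2Si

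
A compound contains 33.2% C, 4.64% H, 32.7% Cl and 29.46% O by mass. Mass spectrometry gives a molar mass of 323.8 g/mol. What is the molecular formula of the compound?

Assume 100 g: 33.2 g C, 4.64 g H, 32.7 g Cl, 29.46 g O.
C: 33.2 g ÷ 12.01 g/mol = 2.764 mol
H: 4.64 g ÷ 1.008 g/mol = 4.603 mol
Cl: 32.7 g ÷ 35.45 g/mol = 0.9224 mol
O: 29.46 g ÷ 16.00 g/mol = 1.841 mol
Smallest is Cl at 0.9224 mol; normalising gives C 2.997, H 4.990, Cl 1.000, O 1.996
Ratio ≈ 3:5:1:2, so the empirical formula is C3H5ClO2
Empirical-formula mass = 108.52 g/mol
n = 323.8 / 108.52 = 2.98 ≈ 3
Molecular formula = (C3H5ClO2)×3 = C9H15Cl3O6

C9H15Cl3O6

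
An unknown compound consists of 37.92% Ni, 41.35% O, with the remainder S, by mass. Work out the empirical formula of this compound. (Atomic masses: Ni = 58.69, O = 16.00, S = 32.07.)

NiO4S

Assume 100 g: 37.92 g Ni, 41.35 g O, 20.73 g S.
Moles — Ni: 37.92 / 58.69 = 0.6461 mol; O: 41.35 / 16.00 = 2.584 mol; S: 20.73 / 32.07 = 0.6464 mol
Divide by the smallest (0.6461 mol Ni): Ni 1.000, O 4.000, S 1.000
→ NiO4S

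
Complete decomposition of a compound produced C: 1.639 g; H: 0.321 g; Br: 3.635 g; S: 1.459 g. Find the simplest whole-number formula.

n(C) = 1.639/12.01 = 0.1365, n(H) = 0.321/1.008 = 0.3185, n(Br) = 3.635/79.90 = 0.04549, n(S) = 1.459/32.07 = 0.04549
Divide by the smallest (0.04549 mol S): C 3.000, H 7.000, Br 1.000, S 1.000
≈ 3:7:1:1 → C3H7BrS

C3H7BrS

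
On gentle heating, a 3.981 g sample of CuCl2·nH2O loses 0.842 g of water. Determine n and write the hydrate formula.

CuCl2·2H2O

Mass of anhydrous CuCl2 = 3.981 − 0.842 = 3.139 g
mol H2O = 0.842 / 18.02 = 0.04673
Molar mass of CuCl2 = 134.45 g/mol → mol CuCl2 = 3.139 / 134.45 = 0.02335
n = 0.04673 / 0.02335 = 2.00 ≈ 2 → CuCl2·2H2O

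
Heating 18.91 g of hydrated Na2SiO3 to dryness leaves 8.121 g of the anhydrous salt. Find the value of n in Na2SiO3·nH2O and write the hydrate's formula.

Na2SiO3·9H2O

Mass of water lost = 18.91 − 8.121 = 10.79 g → 10.79 / 18.02 = 0.5987 mol H2O
Molar mass of Na2SiO3 = 122.07 g/mol → mol Na2SiO3 = 8.121 / 122.07 = 0.06653
n = 0.5987 / 0.06653 = 9.00 ≈ 9 → Na2SiO3·9H2O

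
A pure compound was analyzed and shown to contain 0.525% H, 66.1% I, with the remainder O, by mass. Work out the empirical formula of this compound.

Assume 100 g: 0.525 g H, 66.1 g I, 33.38 g O.
Moles — H: 0.525 / 1.008 = 0.5208 mol; I: 66.1 / 126.90 = 0.5209 mol; O: 33.38 / 16.00 = 2.086 mol
Ratios (÷ 0.5208): H 1.000, I 1.000, O 4.006
Ratio ≈ 1:1:4, so the empirical formula is HIO4

HIO4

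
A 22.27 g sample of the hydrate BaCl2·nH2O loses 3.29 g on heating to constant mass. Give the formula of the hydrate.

BaCl2·2H2O

Mass of anhydrous BaCl2 = 22.27 − 3.29 = 18.98 g
mol H2O = 3.29 / 18.02 = 0.1826
Molar mass of BaCl2 = 208.23 g/mol → mol BaCl2 = 18.98 / 208.23 = 0.09115
n = 0.1826 / 0.09115 = 2.00 ≈ 2 → BaCl2·2H2O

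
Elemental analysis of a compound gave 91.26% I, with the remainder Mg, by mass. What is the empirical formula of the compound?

I2Mg

Assume 100 g: 91.26 g I, 8.74 g Mg.
I: 91.26 g ÷ 126.90 g/mol = 0.7191 mol
Mg: 8.74 g ÷ 24.31 g/mol = 0.3595 mol
Divide by the smallest (0.3595 mol Mg): I 2.000, Mg 1.000
→ I2Mg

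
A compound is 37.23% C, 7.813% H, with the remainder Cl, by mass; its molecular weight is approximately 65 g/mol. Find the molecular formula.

Assume 100 g: 37.23 g C, 7.813 g H, 54.957 g Cl.
Moles — C: 37.23 / 12.01 = 3.1 mol; H: 7.813 / 1.008 = 7.751 mol; Cl: 54.957 / 35.45 = 1.55 mol
Ratios (÷ 1.55): C 2.000, H 5.000, Cl 1.000
≈ 2:5:1 → C2H5Cl
Empirical-formula mass = 64.51 g/mol
n = 65 / 64.51 = 1.01 ≈ 1
Molecular formula = empirical formula = C2H5Cl

C2H5Cl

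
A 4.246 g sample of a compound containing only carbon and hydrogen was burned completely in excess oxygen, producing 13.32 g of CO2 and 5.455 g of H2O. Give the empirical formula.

mol C = 13.32 / 44.01 = 0.3027; mass C = 0.3027 × 12.01 = 3.635 g
mol H = 2 × (5.455 / 18.02) = 0.6054; mass H = 0.6054 × 1.008 = 0.6103 g
Divide by the smallest (0.3027 mol C): C 1.000, H 2.000
≈ 1:2 → CH2

CH2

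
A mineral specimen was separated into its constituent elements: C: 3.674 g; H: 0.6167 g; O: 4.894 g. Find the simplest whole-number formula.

CH2O

C: 3.674 g ÷ 12.01 g/mol = 0.3059 mol
H: 0.6167 g ÷ 1.008 g/mol = 0.6118 mol
O: 4.894 g ÷ 16.00 g/mol = 0.3059 mol
Smallest is O at 0.3059 mol; normalising gives C 1.000, H 2.000, O 1.000
Ratio ≈ 1:2:1, so the empirical formula is CH2O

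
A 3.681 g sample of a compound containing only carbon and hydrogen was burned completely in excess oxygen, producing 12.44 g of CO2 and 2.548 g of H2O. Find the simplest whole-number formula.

mol C = 12.44 / 44.01 = 0.2827; mass C = 0.2827 × 12.01 = 3.395 g
mol H = 2 × (2.548 / 18.02) = 0.2828; mass H = 0.2828 × 1.008 = 0.2851 g
Ratios (÷ 0.2827): C 1.000, H 1.000
≈ 1:1 → CH

CH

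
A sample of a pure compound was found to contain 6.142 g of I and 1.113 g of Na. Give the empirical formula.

n(I) = 6.142/126.90 = 0.0484, n(Na) = 1.113/22.99 = 0.04841
Divide by the smallest (0.0484 mol I): I 1.000, Na 1.000
≈ 1:1 → INa

INa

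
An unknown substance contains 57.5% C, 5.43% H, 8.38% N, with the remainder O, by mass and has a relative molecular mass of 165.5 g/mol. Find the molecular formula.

C8H9NO3

Assume 100 g: 57.5 g C, 5.43 g H, 8.38 g N, 28.69 g O.
n(C) = 57.5/12.01 = 4.788, n(H) = 5.43/1.008 = 5.387, n(N) = 8.38/14.01 = 0.5981, n(O) = 28.69/16.00 = 1.793
Divide by the smallest (0.5981 mol N): C 8.004, H 9.006, N 1.000, O 2.998
→ C8H9NO3
Empirical-formula mass = 167.16 g/mol
n = 165.5 / 167.16 = 0.99 ≈ 1
Molecular formula = empirical formula = C8H9NO3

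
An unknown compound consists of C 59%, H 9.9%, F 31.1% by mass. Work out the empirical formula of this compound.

Assume 100 g: 59 g C, 9.9 g H, 31.1 g F.
n(C) = 59/12.01 = 4.913, n(H) = 9.9/1.008 = 9.821, n(F) = 31.1/19.00 = 1.637
Ratios (÷ 1.637): C 3.001, H 6.000, F 1.000
→ C3H6F

C3H6F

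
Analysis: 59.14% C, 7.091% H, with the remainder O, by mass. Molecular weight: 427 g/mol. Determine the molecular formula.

Assume 100 g: 59.14 g C, 7.091 g H, 33.769 g O.
n(C) = 59.14/12.01 = 4.924, n(H) = 7.091/1.008 = 7.035, n(O) = 33.769/16.00 = 2.111
Ratios (÷ 2.111): C 2.333, H 3.333, O 1.000
Multiply by 3: C 7.00, H 10.00, O 3.00 → C7H10O3
Empirical-formula mass = 142.15 g/mol
n = 427 / 142.15 = 3.00 ≈ 3
Molecular formula = (C7H10O3)×3 = C21H30O9

C21H30O9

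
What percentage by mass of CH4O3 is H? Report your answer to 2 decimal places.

Molar mass = 1(12.01) + 4(1.008) + 3(16.00) = 64.042 g/mol
Mass of H per mole = 4 × 1.008 = 4.032 g
% H = 4.032 / 64.042 × 100 = 6.30%

6.30%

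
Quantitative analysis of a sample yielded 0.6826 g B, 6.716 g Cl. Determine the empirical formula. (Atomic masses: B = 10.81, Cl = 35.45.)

BCl3

n(B) = 0.6826/10.81 = 0.06315, n(Cl) = 6.716/35.45 = 0.1894
Ratios (÷ 0.06315): B 1.000, Cl 3.000
→ BCl3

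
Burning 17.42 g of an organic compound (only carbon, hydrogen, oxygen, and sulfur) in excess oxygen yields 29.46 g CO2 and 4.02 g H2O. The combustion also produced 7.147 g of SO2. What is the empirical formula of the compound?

C6H4O3S

mol C = 29.46 / 44.01 = 0.6694; mass C = 0.6694 × 12.01 = 8.039 g
mol H = 2 × (4.02 / 18.02) = 0.4462; mass H = 0.4462 × 1.008 = 0.4497 g
mol S = 7.147 / 64.07 = 0.1115; mass S = 3.577 g
mass O = 17.42 − (12.07) = 5.353 g → mol O = 0.3346
Ratios (÷ 0.1115): C 6.001, H 4.000, O 2.999, S 1.000
→ C6H4O3S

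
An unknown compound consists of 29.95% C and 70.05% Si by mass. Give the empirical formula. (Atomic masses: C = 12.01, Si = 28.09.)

CSi

Assume 100 g: 29.95 g C, 70.05 g Si.
n(C) = 29.95/12.01 = 2.494, n(Si) = 70.05/28.09 = 2.494
Ratios (÷ 2.494): C 1.000, Si 1.000
≈ 1:1 → CSi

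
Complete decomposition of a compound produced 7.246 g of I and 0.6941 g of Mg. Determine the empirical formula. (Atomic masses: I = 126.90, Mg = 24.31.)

I2Mg

I: 7.246 g ÷ 126.90 g/mol = 0.0571 mol
Mg: 0.6941 g ÷ 24.31 g/mol = 0.02855 mol
Divide by the smallest (0.02855 mol Mg): I 2.000, Mg 1.000
→ I2Mg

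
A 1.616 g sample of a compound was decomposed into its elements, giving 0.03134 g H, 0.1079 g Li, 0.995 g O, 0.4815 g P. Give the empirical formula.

H2LiO4P

n(H) = 0.03134/1.008 = 0.03109, n(Li) = 0.1079/6.94 = 0.01555, n(O) = 0.995/16.00 = 0.06219, n(P) = 0.4815/30.97 = 0.01555
Ratios (÷ 0.01555): H 2.000, Li 1.000, O 4.000, P 1.000
Ratio ≈ 2:1:4:1, so the empirical formula is H2LiO4P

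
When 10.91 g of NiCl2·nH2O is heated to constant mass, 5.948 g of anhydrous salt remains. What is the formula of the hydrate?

NiCl2·6H2O

Mass of water lost = 10.91 − 5.948 = 4.962 g → 4.962 / 18.02 = 0.2754 mol H2O
Molar mass of NiCl2 = 129.59 g/mol → mol NiCl2 = 5.948 / 129.59 = 0.0459
n = 0.2754 / 0.0459 = 6.00 ≈ 6 → NiCl2·6H2O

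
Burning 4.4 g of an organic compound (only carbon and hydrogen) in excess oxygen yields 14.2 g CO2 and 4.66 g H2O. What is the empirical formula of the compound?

mol C = 14.2 / 44.01 = 0.3227; mass C = 0.3227 × 12.01 = 3.875 g
mol H = 2 × (4.66 / 18.02) = 0.5172; mass H = 0.5172 × 1.008 = 0.5213 g
Divide by the smallest (0.3227 mol C): C 1.000, H 1.603
Multiply by 5: C 5.00, H 8.01 → C5H8

C5H8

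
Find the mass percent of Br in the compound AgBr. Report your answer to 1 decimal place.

42.6%

Molar mass = 1(107.87) + 1(79.90) = 187.770 g/mol
Mass of Br per mole = 1 × 79.90 = 79.900 g
% Br = 79.900 / 187.770 × 100 = 42.6%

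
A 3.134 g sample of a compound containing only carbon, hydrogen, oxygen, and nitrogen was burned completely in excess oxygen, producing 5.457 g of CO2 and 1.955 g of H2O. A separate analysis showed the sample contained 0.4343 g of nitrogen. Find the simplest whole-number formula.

C4H7NO2

mol C = 5.457 / 44.01 = 0.1240; mass C = 0.1240 × 12.01 = 1.489 g
mol H = 2 × (1.955 / 18.02) = 0.2170; mass H = 0.2170 × 1.008 = 0.2187 g
mol N = 0.4343 / 14.01 = 0.03100
mass O = 3.134 − (2.142) = 0.9918 g → mol O = 0.06199
Ratios (÷ 0.031): C 4.000, H 7.000, N 1.000, O 2.000
≈ 4:7:1:2 → C4H7NO2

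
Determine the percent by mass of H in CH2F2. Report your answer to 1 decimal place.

3.9%

Molar mass = 1(12.01) + 2(1.008) + 2(19.00) = 52.026 g/mol
Mass of H per mole = 2 × 1.008 = 2.016 g
% H = 2.016 / 52.026 × 100 = 3.9%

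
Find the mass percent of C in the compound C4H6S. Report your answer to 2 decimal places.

Molar mass = 4(12.01) + 6(1.008) + 1(32.07) = 86.158 g/mol
Mass of C per mole = 4 × 12.01 = 48.040 g
% C = 48.040 / 86.158 × 100 = 55.76%

55.76%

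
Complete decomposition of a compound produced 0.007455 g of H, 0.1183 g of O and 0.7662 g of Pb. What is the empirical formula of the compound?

H2O2Pb

H: 0.007455 g ÷ 1.008 g/mol = 0.007396 mol
O: 0.1183 g ÷ 16.00 g/mol = 0.007394 mol
Pb: 0.7662 g ÷ 207.2 g/mol = 0.003698 mol
Smallest is Pb at 0.003698 mol; normalising gives H 2.000, O 1.999, Pb 1.000
≈ 2:2:1 → H2O2Pb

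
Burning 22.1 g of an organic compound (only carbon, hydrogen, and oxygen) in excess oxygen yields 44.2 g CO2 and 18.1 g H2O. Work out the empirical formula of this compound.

C2H4O

mol C = 44.2 / 44.01 = 1.004; mass C = 1.004 × 12.01 = 12.06 g
mol H = 2 × (18.1 / 18.02) = 2.009; mass H = 2.009 × 1.008 = 2.025 g
mass O = 22.1 − (14.09) = 8.013 g → mol O = 0.5008
Ratios (÷ 0.5008): C 2.005, H 4.011, O 1.000
Ratio ≈ 2:4:1, so the empirical formula is C2H4O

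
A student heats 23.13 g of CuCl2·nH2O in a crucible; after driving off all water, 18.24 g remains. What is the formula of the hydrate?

CuCl2·2H2O

Mass of water lost = 23.13 − 18.24 = 4.89 g → 4.89 / 18.02 = 0.2714 mol H2O
Molar mass of CuCl2 = 134.45 g/mol → mol CuCl2 = 18.24 / 134.45 = 0.1357
n = 0.2714 / 0.1357 = 2.00 ≈ 2 → CuCl2·2H2O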